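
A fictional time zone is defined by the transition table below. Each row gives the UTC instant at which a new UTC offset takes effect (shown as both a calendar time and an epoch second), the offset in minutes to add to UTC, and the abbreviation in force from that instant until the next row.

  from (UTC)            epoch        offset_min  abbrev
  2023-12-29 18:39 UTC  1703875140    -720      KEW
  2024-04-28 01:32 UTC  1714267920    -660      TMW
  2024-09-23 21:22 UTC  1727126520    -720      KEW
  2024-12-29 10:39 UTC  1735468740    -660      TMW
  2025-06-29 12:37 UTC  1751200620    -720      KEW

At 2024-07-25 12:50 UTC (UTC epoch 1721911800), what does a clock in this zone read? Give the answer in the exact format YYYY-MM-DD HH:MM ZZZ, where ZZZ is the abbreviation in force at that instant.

Query: 2024-07-25 12:50 UTC
Rule 2/5 (TMW, -11:00): 2024-04-28 01:32 UTC ≤ query < 2024-09-23 21:22 UTC
12·60 + 50 - 660 = 110 min
110 = 0·1440 + 110; 110 = 1·60 + 50 → 01:50, same day
→ 2024-07-25 01:50 TMW

2024-07-25 01:50 TMW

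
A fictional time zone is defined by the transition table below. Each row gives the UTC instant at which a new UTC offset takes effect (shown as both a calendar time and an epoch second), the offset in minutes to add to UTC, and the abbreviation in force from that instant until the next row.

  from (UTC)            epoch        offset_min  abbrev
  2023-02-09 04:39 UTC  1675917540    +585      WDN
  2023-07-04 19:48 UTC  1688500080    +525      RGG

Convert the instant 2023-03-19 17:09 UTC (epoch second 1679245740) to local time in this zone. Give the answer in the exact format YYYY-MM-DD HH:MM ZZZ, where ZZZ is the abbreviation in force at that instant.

2023-03-20 02:54 WDN

Query: 2023-03-19 17:09 UTC
Rule 1/2 (WDN, +09:45): 2023-02-09 04:39 UTC ≤ query < 2023-07-04 19:48 UTC
17·60 + 9 + 585 = 1614 min
1614 = 1·1440 + 174; 174 = 2·60 + 54 → 02:54, 2023-03-19 + 1 day = 2023-03-20
→ 2023-03-20 02:54 WDN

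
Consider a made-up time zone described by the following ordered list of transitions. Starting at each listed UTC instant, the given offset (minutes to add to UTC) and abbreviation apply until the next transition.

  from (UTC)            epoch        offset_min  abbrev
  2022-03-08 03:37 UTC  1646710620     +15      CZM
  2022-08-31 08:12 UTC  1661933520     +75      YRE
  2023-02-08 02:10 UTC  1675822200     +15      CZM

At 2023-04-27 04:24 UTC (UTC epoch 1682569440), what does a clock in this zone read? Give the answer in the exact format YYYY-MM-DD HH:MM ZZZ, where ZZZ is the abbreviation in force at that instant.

Query: 2023-04-27 04:24 UTC
Rule 3/3 (CZM, +00:15): 2023-02-08 02:10 UTC ≤ query < +∞
4·60 + 24 + 15 = 279 min
279 = 0·1440 + 279; 279 = 4·60 + 39 → 04:39, same day
→ 2023-04-27 04:39 CZM

2023-04-27 04:39 CZM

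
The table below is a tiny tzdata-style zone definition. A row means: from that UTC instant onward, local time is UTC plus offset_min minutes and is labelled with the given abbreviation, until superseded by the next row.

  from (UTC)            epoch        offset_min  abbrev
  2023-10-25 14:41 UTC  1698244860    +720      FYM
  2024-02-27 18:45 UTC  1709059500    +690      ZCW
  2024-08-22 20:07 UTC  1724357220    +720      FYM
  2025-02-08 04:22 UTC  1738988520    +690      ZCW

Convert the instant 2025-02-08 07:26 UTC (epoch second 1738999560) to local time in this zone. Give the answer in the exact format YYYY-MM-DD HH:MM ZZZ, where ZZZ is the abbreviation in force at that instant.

Query: 2025-02-08 07:26 UTC
Rule 4/4 (ZCW, +11:30): 2025-02-08 04:22 UTC ≤ query < +∞
7·60 + 26 + 690 = 1136 min
1136 = 0·1440 + 1136; 1136 = 18·60 + 56 → 18:56, same day
→ 2025-02-08 18:56 ZCW

2025-02-08 18:56 ZCW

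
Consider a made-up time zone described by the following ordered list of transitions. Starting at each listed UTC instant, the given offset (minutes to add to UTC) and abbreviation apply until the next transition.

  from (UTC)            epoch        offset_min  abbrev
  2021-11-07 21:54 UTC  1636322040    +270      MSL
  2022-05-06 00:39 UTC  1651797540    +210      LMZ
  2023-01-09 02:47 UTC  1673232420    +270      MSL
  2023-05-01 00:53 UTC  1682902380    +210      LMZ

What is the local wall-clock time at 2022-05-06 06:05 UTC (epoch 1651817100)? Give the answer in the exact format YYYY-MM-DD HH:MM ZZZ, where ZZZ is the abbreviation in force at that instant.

Query: 2022-05-06 06:05 UTC
Rule 2/4 (LMZ, +03:30): 2022-05-06 00:39 UTC ≤ query < 2023-01-09 02:47 UTC
6·60 + 5 + 210 = 575 min
575 = 0·1440 + 575; 575 = 9·60 + 35 → 09:35, same day
→ 2022-05-06 09:35 LMZ

2022-05-06 09:35 LMZ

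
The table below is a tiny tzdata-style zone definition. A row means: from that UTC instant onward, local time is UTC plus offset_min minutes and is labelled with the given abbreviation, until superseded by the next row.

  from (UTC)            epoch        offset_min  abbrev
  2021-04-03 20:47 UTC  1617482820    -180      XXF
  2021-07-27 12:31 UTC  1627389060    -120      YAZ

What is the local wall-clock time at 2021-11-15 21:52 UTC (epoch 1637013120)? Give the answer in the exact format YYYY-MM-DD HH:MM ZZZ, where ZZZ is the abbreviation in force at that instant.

Query: 2021-11-15 21:52 UTC
Rule 2/2 (YAZ, -02:00): 2021-07-27 12:31 UTC ≤ query < +∞
21·60 + 52 - 120 = 1192 min
1192 = 0·1440 + 1192; 1192 = 19·60 + 52 → 19:52, same day
→ 2021-11-15 19:52 YAZ

2021-11-15 19:52 YAZ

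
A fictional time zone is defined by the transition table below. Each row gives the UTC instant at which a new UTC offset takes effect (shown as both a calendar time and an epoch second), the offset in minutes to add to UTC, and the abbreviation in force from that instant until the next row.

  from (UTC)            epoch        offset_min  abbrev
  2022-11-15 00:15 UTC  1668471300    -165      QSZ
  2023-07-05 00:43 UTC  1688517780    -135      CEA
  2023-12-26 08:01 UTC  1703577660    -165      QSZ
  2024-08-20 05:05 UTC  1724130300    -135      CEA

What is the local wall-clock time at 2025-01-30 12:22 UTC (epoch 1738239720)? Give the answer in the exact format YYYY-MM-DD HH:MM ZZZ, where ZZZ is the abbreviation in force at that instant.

2025-01-30 10:07 CEA

Query: 2025-01-30 12:22 UTC
Rule 4/4 (CEA, -02:15): 2024-08-20 05:05 UTC ≤ query < +∞
12·60 + 22 - 135 = 607 min
607 = 0·1440 + 607; 607 = 10·60 + 7 → 10:07, same day
→ 2025-01-30 10:07 CEA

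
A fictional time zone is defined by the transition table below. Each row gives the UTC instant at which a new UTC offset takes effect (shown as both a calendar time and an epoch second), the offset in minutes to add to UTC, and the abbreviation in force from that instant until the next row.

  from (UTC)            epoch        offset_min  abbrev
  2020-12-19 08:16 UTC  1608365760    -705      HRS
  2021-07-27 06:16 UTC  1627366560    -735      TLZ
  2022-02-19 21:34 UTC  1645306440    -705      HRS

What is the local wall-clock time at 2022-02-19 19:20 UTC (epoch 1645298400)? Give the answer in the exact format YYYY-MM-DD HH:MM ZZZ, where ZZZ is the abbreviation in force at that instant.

2022-02-19 07:05 TLZ

Query: 2022-02-19 19:20 UTC
Rule 2/3 (TLZ, -12:15): 2021-07-27 06:16 UTC ≤ query < 2022-02-19 21:34 UTC
19·60 + 20 - 735 = 425 min
425 = 0·1440 + 425; 425 = 7·60 + 5 → 07:05, same day
→ 2022-02-19 07:05 TLZ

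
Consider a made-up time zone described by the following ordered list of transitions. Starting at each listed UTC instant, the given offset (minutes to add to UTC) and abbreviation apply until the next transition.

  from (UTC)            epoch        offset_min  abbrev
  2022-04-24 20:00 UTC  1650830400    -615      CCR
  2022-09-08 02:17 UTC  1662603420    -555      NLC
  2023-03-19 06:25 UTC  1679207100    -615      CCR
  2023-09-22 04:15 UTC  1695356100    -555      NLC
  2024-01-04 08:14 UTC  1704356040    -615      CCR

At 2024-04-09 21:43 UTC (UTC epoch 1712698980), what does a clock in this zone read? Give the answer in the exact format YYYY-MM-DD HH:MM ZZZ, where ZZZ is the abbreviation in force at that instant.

2024-04-09 11:28 CCR

Query: 2024-04-09 21:43 UTC
Rule 5/5 (CCR, -10:15): 2024-01-04 08:14 UTC ≤ query < +∞
21·60 + 43 - 615 = 688 min
688 = 0·1440 + 688; 688 = 11·60 + 28 → 11:28, same day
→ 2024-04-09 11:28 CCR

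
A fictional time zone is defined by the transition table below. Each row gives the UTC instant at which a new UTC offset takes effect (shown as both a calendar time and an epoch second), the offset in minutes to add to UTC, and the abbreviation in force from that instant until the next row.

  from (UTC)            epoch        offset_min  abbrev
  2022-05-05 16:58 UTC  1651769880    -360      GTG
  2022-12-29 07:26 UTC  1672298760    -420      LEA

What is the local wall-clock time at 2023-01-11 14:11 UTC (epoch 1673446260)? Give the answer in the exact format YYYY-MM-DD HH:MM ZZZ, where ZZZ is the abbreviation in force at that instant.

2023-01-11 07:11 LEA

Query: 2023-01-11 14:11 UTC
Rule 2/2 (LEA, -07:00): 2022-12-29 07:26 UTC ≤ query < +∞
14·60 + 11 - 420 = 431 min
431 = 0·1440 + 431; 431 = 7·60 + 11 → 07:11, same day
→ 2023-01-11 07:11 LEA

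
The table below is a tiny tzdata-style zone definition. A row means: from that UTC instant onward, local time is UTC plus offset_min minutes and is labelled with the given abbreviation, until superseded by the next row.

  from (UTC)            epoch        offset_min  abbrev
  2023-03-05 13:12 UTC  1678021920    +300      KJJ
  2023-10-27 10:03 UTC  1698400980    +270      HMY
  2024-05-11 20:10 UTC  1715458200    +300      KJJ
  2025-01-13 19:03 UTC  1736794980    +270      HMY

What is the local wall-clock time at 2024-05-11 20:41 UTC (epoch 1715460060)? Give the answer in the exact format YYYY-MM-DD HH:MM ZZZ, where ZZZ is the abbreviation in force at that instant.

2024-05-12 01:41 KJJ

Query: 2024-05-11 20:41 UTC
Rule 3/4 (KJJ, +05:00): 2024-05-11 20:10 UTC ≤ query < 2025-01-13 19:03 UTC
20·60 + 41 + 300 = 1541 min
1541 = 1·1440 + 101; 101 = 1·60 + 41 → 01:41, 2024-05-11 + 1 day = 2024-05-12
→ 2024-05-12 01:41 KJJ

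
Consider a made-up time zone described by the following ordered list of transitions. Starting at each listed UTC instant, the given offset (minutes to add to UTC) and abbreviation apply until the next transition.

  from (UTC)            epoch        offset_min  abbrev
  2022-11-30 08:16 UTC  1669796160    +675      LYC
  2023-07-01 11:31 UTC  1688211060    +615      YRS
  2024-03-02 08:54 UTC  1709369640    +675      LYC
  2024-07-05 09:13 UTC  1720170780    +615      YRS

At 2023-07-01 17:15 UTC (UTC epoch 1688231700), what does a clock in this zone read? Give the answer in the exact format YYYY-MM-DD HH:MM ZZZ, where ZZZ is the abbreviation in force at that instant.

Query: 2023-07-01 17:15 UTC
Rule 2/4 (YRS, +10:15): 2023-07-01 11:31 UTC ≤ query < 2024-03-02 08:54 UTC
17·60 + 15 + 615 = 1650 min
1650 = 1·1440 + 210; 210 = 3·60 + 30 → 03:30, 2023-07-01 + 1 day = 2023-07-02
→ 2023-07-02 03:30 YRS

2023-07-02 03:30 YRS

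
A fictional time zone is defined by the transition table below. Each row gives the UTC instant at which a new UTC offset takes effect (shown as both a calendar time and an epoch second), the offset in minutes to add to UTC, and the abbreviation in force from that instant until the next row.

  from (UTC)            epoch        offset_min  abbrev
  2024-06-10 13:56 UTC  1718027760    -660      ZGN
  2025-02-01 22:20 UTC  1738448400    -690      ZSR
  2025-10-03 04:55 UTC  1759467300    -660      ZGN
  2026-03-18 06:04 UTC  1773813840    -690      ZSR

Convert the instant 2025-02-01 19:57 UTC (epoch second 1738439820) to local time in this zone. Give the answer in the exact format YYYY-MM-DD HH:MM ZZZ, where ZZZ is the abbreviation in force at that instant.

Query: 2025-02-01 19:57 UTC
Rule 1/4 (ZGN, -11:00): 2024-06-10 13:56 UTC ≤ query < 2025-02-01 22:20 UTC
19·60 + 57 - 660 = 537 min
537 = 0·1440 + 537; 537 = 8·60 + 57 → 08:57, same day
→ 2025-02-01 08:57 ZGN

2025-02-01 08:57 ZGN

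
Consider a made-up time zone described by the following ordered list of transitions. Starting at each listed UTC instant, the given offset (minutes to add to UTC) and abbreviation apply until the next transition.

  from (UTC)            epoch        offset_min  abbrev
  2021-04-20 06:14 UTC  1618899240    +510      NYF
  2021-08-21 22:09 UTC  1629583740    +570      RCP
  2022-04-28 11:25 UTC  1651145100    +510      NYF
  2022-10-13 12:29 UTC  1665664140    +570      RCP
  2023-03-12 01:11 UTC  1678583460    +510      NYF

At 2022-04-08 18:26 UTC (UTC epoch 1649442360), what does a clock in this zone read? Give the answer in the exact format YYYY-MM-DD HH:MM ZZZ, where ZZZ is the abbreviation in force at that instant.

2022-04-09 03:56 RCP

Query: 2022-04-08 18:26 UTC
Rule 2/5 (RCP, +09:30): 2021-08-21 22:09 UTC ≤ query < 2022-04-28 11:25 UTC
18·60 + 26 + 570 = 1676 min
1676 = 1·1440 + 236; 236 = 3·60 + 56 → 03:56, 2022-04-08 + 1 day = 2022-04-09
→ 2022-04-09 03:56 RCP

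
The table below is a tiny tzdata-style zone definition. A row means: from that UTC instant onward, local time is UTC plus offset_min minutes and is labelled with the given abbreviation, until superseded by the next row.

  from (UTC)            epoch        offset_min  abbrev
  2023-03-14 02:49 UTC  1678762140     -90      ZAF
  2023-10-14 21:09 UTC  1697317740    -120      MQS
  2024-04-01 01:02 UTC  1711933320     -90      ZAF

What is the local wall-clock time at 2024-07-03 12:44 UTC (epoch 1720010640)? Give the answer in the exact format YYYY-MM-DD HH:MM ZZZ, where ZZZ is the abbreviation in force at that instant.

Query: 2024-07-03 12:44 UTC
Rule 3/3 (ZAF, -01:30): 2024-04-01 01:02 UTC ≤ query < +∞
12·60 + 44 - 90 = 674 min
674 = 0·1440 + 674; 674 = 11·60 + 14 → 11:14, same day
→ 2024-07-03 11:14 ZAF

2024-07-03 11:14 ZAF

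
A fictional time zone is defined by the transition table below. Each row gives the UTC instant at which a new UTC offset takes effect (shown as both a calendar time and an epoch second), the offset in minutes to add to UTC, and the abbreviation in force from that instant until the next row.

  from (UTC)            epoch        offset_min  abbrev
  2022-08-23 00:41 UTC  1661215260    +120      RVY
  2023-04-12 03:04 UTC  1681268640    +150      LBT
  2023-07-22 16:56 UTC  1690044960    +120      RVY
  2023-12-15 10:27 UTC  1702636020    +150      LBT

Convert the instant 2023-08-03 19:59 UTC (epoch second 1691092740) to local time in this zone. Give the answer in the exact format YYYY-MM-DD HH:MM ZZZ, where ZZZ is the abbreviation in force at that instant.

Query: 2023-08-03 19:59 UTC
Rule 3/4 (RVY, +02:00): 2023-07-22 16:56 UTC ≤ query < 2023-12-15 10:27 UTC
19·60 + 59 + 120 = 1319 min
1319 = 0·1440 + 1319; 1319 = 21·60 + 59 → 21:59, same day
→ 2023-08-03 21:59 RVY

2023-08-03 21:59 RVY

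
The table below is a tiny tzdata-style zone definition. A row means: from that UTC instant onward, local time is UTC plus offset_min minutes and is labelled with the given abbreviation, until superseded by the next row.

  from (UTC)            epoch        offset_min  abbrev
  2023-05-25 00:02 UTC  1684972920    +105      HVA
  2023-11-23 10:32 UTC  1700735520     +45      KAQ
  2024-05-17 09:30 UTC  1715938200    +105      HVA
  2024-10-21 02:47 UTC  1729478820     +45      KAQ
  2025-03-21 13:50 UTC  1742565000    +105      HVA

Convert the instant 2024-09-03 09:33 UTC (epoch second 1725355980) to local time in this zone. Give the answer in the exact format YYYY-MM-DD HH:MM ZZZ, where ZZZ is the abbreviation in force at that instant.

Query: 2024-09-03 09:33 UTC
Rule 3/5 (HVA, +01:45): 2024-05-17 09:30 UTC ≤ query < 2024-10-21 02:47 UTC
9·60 + 33 + 105 = 678 min
678 = 0·1440 + 678; 678 = 11·60 + 18 → 11:18, same day
→ 2024-09-03 11:18 HVA

2024-09-03 11:18 HVA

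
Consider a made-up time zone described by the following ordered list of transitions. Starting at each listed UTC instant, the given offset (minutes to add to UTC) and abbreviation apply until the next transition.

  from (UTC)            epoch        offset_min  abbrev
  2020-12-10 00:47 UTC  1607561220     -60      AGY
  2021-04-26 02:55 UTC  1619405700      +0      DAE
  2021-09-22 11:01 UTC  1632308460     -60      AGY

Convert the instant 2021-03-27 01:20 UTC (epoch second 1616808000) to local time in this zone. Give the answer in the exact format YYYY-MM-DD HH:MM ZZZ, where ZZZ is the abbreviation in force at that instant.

Query: 2021-03-27 01:20 UTC
Rule 1/3 (AGY, -01:00): 2020-12-10 00:47 UTC ≤ query < 2021-04-26 02:55 UTC
1·60 + 20 - 60 = 20 min
20 = 0·1440 + 20; 20 = 0·60 + 20 → 00:20, same day
→ 2021-03-27 00:20 AGY

2021-03-27 00:20 AGY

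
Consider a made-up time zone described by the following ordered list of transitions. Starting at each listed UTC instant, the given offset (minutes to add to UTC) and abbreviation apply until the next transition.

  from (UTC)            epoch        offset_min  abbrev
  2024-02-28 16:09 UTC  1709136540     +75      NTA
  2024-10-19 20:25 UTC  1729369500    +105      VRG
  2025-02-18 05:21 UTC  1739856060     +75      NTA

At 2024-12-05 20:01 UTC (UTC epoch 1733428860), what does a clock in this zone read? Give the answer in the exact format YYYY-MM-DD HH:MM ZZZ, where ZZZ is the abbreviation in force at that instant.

2024-12-05 21:46 VRG

Query: 2024-12-05 20:01 UTC
Rule 2/3 (VRG, +01:45): 2024-10-19 20:25 UTC ≤ query < 2025-02-18 05:21 UTC
20·60 + 1 + 105 = 1306 min
1306 = 0·1440 + 1306; 1306 = 21·60 + 46 → 21:46, same day
→ 2024-12-05 21:46 VRG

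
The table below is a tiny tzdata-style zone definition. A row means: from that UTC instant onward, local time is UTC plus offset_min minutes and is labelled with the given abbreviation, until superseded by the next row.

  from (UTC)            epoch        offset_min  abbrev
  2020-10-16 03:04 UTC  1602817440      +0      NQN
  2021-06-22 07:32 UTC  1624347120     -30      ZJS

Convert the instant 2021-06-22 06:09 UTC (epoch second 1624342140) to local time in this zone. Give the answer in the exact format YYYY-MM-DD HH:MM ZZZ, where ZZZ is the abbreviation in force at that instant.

2021-06-22 06:09 NQN

Query: 2021-06-22 06:09 UTC
Rule 1/2 (NQN, +00:00): 2020-10-16 03:04 UTC ≤ query < 2021-06-22 07:32 UTC
6·60 + 9 + 0 = 369 min
369 = 0·1440 + 369; 369 = 6·60 + 9 → 06:09, same day
→ 2021-06-22 06:09 NQN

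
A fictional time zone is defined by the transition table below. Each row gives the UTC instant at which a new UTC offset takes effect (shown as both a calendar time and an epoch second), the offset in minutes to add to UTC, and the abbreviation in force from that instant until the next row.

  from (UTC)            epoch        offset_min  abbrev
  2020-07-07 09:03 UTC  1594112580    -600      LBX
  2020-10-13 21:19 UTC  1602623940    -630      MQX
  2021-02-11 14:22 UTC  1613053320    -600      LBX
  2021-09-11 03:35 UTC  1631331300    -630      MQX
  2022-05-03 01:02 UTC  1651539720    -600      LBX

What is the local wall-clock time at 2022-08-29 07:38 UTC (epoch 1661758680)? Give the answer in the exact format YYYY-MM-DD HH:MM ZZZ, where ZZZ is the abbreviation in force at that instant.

Query: 2022-08-29 07:38 UTC
Rule 5/5 (LBX, -10:00): 2022-05-03 01:02 UTC ≤ query < +∞
7·60 + 38 - 600 = -142 min
-142 = -1·1440 + 1298; 1298 = 21·60 + 38 → 21:38, 2022-08-29 - 1 day = 2022-08-28
→ 2022-08-28 21:38 LBX

2022-08-28 21:38 LBX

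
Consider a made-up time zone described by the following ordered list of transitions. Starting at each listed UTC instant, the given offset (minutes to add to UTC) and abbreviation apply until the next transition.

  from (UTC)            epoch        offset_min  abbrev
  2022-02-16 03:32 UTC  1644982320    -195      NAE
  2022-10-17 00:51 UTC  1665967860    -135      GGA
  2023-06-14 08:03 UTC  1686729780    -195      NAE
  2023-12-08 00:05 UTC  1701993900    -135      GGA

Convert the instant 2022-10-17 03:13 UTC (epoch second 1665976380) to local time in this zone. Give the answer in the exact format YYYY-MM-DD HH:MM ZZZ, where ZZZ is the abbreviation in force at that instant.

2022-10-17 00:58 GGA

Query: 2022-10-17 03:13 UTC
Rule 2/4 (GGA, -02:15): 2022-10-17 00:51 UTC ≤ query < 2023-06-14 08:03 UTC
3·60 + 13 - 135 = 58 min
58 = 0·1440 + 58; 58 = 0·60 + 58 → 00:58, same day
→ 2022-10-17 00:58 GGA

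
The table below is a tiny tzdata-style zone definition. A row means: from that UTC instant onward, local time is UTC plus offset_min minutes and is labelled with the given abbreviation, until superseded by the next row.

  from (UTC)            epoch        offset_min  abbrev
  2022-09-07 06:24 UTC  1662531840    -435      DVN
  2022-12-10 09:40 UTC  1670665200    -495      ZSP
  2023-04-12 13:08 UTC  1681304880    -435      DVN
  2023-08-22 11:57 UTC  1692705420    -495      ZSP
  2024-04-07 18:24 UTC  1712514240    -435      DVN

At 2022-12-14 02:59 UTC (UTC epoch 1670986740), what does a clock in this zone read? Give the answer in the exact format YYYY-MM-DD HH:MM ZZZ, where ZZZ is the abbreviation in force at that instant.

2022-12-13 18:44 ZSP

Query: 2022-12-14 02:59 UTC
Rule 2/5 (ZSP, -08:15): 2022-12-10 09:40 UTC ≤ query < 2023-04-12 13:08 UTC
2·60 + 59 - 495 = -316 min
-316 = -1·1440 + 1124; 1124 = 18·60 + 44 → 18:44, 2022-12-14 - 1 day = 2022-12-13
→ 2022-12-13 18:44 ZSP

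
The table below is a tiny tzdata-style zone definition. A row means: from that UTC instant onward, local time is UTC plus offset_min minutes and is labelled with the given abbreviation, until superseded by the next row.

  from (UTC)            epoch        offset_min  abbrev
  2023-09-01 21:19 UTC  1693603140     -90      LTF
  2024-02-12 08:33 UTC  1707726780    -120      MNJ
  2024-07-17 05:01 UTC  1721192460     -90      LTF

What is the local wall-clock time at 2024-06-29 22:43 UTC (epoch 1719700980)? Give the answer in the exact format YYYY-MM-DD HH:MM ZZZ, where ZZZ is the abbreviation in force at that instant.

2024-06-29 20:43 MNJ

Query: 2024-06-29 22:43 UTC
Rule 2/3 (MNJ, -02:00): 2024-02-12 08:33 UTC ≤ query < 2024-07-17 05:01 UTC
22·60 + 43 - 120 = 1243 min
1243 = 0·1440 + 1243; 1243 = 20·60 + 43 → 20:43, same day
→ 2024-06-29 20:43 MNJ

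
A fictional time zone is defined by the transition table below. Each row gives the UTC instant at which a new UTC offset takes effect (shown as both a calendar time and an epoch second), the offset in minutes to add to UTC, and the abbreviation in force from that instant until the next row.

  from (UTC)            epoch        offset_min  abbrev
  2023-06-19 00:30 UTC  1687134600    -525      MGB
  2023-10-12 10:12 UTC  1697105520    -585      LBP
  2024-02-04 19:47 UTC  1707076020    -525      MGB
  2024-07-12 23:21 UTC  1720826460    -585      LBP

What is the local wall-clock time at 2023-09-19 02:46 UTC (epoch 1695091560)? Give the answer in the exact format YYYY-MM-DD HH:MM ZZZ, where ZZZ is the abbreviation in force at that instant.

2023-09-18 18:01 MGB

Query: 2023-09-19 02:46 UTC
Rule 1/4 (MGB, -08:45): 2023-06-19 00:30 UTC ≤ query < 2023-10-12 10:12 UTC
2·60 + 46 - 525 = -359 min
-359 = -1·1440 + 1081; 1081 = 18·60 + 1 → 18:01, 2023-09-19 - 1 day = 2023-09-18
→ 2023-09-18 18:01 MGB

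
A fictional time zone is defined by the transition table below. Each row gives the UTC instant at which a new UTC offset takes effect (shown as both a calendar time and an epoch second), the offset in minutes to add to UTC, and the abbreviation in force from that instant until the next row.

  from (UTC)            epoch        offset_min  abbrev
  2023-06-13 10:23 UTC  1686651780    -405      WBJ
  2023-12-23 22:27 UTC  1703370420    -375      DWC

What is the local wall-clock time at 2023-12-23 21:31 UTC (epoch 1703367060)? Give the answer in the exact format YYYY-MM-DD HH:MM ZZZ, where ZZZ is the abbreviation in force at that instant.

Query: 2023-12-23 21:31 UTC
Rule 1/2 (WBJ, -06:45): 2023-06-13 10:23 UTC ≤ query < 2023-12-23 22:27 UTC
21·60 + 31 - 405 = 886 min
886 = 0·1440 + 886; 886 = 14·60 + 46 → 14:46, same day
→ 2023-12-23 14:46 WBJ

2023-12-23 14:46 WBJ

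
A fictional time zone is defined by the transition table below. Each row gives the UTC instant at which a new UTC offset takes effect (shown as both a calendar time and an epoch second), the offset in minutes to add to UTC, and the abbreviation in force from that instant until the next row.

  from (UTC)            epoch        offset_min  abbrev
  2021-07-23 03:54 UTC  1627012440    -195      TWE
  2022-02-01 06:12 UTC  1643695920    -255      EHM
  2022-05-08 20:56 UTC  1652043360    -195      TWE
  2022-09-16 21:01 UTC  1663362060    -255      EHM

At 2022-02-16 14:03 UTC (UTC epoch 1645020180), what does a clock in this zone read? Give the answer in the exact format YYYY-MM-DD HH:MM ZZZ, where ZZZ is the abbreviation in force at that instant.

Query: 2022-02-16 14:03 UTC
Rule 2/4 (EHM, -04:15): 2022-02-01 06:12 UTC ≤ query < 2022-05-08 20:56 UTC
14·60 + 3 - 255 = 588 min
588 = 0·1440 + 588; 588 = 9·60 + 48 → 09:48, same day
→ 2022-02-16 09:48 EHM

2022-02-16 09:48 EHM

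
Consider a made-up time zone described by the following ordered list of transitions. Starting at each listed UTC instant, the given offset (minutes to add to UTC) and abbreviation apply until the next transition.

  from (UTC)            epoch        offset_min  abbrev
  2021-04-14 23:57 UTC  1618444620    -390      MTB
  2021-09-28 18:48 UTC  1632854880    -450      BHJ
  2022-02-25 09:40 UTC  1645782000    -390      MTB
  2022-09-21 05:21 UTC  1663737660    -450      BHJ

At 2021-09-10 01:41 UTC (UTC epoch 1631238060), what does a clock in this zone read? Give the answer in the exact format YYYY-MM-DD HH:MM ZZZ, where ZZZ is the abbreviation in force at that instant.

Query: 2021-09-10 01:41 UTC
Rule 1/4 (MTB, -06:30): 2021-04-14 23:57 UTC ≤ query < 2021-09-28 18:48 UTC
1·60 + 41 - 390 = -289 min
-289 = -1·1440 + 1151; 1151 = 19·60 + 11 → 19:11, 2021-09-10 - 1 day = 2021-09-09
→ 2021-09-09 19:11 MTB

2021-09-09 19:11 MTB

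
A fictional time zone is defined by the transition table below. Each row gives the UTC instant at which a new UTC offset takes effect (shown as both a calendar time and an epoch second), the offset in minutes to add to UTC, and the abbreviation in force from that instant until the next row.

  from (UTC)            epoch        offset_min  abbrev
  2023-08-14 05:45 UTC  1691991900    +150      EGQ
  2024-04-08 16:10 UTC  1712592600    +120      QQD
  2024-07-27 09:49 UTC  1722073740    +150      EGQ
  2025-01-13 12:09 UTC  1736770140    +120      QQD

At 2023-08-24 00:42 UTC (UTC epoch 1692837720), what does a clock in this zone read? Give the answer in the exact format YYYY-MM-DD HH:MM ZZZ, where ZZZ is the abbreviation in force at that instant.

Query: 2023-08-24 00:42 UTC
Rule 1/4 (EGQ, +02:30): 2023-08-14 05:45 UTC ≤ query < 2024-04-08 16:10 UTC
0·60 + 42 + 150 = 192 min
192 = 0·1440 + 192; 192 = 3·60 + 12 → 03:12, same day
→ 2023-08-24 03:12 EGQ

2023-08-24 03:12 EGQ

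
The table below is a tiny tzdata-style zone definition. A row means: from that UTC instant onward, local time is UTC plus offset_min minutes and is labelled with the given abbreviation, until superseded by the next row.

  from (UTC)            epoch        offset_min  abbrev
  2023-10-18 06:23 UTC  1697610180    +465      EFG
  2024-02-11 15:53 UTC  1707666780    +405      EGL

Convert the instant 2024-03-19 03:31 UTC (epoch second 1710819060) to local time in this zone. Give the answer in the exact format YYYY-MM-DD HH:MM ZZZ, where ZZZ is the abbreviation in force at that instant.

2024-03-19 10:16 EGL

Query: 2024-03-19 03:31 UTC
Rule 2/2 (EGL, +06:45): 2024-02-11 15:53 UTC ≤ query < +∞
3·60 + 31 + 405 = 616 min
616 = 0·1440 + 616; 616 = 10·60 + 16 → 10:16, same day
→ 2024-03-19 10:16 EGL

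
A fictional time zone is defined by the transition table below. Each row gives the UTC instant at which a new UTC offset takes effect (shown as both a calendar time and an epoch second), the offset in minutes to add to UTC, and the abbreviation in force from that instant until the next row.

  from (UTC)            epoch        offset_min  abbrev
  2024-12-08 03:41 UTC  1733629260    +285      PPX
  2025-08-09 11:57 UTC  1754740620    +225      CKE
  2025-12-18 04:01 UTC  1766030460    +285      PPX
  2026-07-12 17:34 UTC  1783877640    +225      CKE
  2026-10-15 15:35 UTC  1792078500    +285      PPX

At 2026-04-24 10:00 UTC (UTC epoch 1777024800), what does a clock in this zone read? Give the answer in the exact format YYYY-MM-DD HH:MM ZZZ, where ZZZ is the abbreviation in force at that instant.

Query: 2026-04-24 10:00 UTC
Rule 3/5 (PPX, +04:45): 2025-12-18 04:01 UTC ≤ query < 2026-07-12 17:34 UTC
10·60 + 0 + 285 = 885 min
885 = 0·1440 + 885; 885 = 14·60 + 45 → 14:45, same day
→ 2026-04-24 14:45 PPX

2026-04-24 14:45 PPX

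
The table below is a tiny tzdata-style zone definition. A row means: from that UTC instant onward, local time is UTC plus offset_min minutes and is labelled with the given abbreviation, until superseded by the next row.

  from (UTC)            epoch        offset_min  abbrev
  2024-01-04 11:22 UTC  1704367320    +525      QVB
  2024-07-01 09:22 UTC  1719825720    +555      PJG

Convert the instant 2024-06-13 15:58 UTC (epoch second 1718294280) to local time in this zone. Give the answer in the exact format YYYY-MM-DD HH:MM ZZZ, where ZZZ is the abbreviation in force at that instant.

Query: 2024-06-13 15:58 UTC
Rule 1/2 (QVB, +08:45): 2024-01-04 11:22 UTC ≤ query < 2024-07-01 09:22 UTC
15·60 + 58 + 525 = 1483 min
1483 = 1·1440 + 43; 43 = 0·60 + 43 → 00:43, 2024-06-13 + 1 day = 2024-06-14
→ 2024-06-14 00:43 QVB

2024-06-14 00:43 QVB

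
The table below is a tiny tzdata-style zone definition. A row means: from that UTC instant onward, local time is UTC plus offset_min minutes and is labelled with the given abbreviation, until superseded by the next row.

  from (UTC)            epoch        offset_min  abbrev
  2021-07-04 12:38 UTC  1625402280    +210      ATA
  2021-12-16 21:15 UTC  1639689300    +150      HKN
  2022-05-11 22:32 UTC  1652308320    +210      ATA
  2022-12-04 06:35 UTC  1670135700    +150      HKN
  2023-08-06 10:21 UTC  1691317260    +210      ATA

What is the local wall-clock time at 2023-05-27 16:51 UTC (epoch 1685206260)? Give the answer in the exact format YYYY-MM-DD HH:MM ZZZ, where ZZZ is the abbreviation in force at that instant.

2023-05-27 19:21 HKN

Query: 2023-05-27 16:51 UTC
Rule 4/5 (HKN, +02:30): 2022-12-04 06:35 UTC ≤ query < 2023-08-06 10:21 UTC
16·60 + 51 + 150 = 1161 min
1161 = 0·1440 + 1161; 1161 = 19·60 + 21 → 19:21, same day
→ 2023-05-27 19:21 HKN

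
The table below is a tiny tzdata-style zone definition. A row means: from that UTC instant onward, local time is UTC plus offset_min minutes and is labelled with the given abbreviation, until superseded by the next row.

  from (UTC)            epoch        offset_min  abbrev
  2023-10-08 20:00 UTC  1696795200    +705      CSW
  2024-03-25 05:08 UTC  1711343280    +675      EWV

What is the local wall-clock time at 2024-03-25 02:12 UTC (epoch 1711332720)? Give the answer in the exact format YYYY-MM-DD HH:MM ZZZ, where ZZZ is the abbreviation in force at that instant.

Query: 2024-03-25 02:12 UTC
Rule 1/2 (CSW, +11:45): 2023-10-08 20:00 UTC ≤ query < 2024-03-25 05:08 UTC
2·60 + 12 + 705 = 837 min
837 = 0·1440 + 837; 837 = 13·60 + 57 → 13:57, same day
→ 2024-03-25 13:57 CSW

2024-03-25 13:57 CSW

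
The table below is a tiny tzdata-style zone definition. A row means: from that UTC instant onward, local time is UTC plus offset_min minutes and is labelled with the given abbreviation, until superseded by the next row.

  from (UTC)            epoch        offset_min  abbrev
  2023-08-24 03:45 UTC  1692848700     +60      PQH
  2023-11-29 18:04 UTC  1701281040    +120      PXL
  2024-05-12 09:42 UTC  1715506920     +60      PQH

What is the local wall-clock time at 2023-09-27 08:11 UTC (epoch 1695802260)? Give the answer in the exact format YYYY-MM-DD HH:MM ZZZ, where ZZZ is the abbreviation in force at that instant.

2023-09-27 09:11 PQH

Query: 2023-09-27 08:11 UTC
Rule 1/3 (PQH, +01:00): 2023-08-24 03:45 UTC ≤ query < 2023-11-29 18:04 UTC
8·60 + 11 + 60 = 551 min
551 = 0·1440 + 551; 551 = 9·60 + 11 → 09:11, same day
→ 2023-09-27 09:11 PQH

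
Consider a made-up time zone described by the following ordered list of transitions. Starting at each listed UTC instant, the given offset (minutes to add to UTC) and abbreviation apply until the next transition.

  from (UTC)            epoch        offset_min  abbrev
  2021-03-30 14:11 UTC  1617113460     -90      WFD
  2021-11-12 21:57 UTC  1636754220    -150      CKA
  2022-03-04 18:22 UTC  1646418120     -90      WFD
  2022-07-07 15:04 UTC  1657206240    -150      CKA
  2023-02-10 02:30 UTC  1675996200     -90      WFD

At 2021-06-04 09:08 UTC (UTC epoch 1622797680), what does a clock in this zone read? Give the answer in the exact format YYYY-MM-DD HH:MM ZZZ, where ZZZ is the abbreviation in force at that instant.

Query: 2021-06-04 09:08 UTC
Rule 1/5 (WFD, -01:30): 2021-03-30 14:11 UTC ≤ query < 2021-11-12 21:57 UTC
9·60 + 8 - 90 = 458 min
458 = 0·1440 + 458; 458 = 7·60 + 38 → 07:38, same day
→ 2021-06-04 07:38 WFD

2021-06-04 07:38 WFD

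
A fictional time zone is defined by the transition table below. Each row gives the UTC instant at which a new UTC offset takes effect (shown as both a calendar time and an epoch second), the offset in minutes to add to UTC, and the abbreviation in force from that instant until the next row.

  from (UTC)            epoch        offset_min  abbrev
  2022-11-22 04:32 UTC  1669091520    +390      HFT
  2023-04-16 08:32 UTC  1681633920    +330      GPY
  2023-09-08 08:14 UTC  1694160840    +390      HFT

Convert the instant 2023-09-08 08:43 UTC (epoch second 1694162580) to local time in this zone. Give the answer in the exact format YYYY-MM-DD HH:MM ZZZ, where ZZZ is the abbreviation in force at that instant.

Query: 2023-09-08 08:43 UTC
Rule 3/3 (HFT, +06:30): 2023-09-08 08:14 UTC ≤ query < +∞
8·60 + 43 + 390 = 913 min
913 = 0·1440 + 913; 913 = 15·60 + 13 → 15:13, same day
→ 2023-09-08 15:13 HFT

2023-09-08 15:13 HFT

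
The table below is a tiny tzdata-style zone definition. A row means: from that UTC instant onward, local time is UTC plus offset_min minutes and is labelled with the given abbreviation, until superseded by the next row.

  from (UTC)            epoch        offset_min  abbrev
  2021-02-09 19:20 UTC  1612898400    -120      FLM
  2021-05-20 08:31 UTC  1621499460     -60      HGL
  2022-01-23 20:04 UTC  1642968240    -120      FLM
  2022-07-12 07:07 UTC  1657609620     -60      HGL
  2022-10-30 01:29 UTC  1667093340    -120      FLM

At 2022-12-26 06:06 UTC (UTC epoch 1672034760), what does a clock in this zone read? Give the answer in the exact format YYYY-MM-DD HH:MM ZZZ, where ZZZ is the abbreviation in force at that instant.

Query: 2022-12-26 06:06 UTC
Rule 5/5 (FLM, -02:00): 2022-10-30 01:29 UTC ≤ query < +∞
6·60 + 6 - 120 = 246 min
246 = 0·1440 + 246; 246 = 4·60 + 6 → 04:06, same day
→ 2022-12-26 04:06 FLM

2022-12-26 04:06 FLM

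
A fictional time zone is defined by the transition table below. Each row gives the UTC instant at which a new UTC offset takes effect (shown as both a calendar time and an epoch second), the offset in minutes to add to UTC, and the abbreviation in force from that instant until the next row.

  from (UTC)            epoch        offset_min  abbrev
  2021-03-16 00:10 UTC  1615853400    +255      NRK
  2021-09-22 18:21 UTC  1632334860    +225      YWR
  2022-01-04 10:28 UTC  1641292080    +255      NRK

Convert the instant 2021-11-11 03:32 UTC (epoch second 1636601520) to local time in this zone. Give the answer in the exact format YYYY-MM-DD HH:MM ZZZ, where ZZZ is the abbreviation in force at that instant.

Query: 2021-11-11 03:32 UTC
Rule 2/3 (YWR, +03:45): 2021-09-22 18:21 UTC ≤ query < 2022-01-04 10:28 UTC
3·60 + 32 + 225 = 437 min
437 = 0·1440 + 437; 437 = 7·60 + 17 → 07:17, same day
→ 2021-11-11 07:17 YWR

2021-11-11 07:17 YWR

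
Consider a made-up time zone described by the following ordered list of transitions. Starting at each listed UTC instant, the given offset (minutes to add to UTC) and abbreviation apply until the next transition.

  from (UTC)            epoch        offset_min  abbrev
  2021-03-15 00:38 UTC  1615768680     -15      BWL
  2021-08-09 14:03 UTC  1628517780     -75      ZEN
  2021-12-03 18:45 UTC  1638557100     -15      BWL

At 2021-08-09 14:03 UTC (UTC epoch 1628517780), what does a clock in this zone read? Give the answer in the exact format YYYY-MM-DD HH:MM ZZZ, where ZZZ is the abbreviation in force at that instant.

Query: 2021-08-09 14:03 UTC
Rule 2/3 (ZEN, -01:15): 2021-08-09 14:03 UTC ≤ query < 2021-12-03 18:45 UTC
14·60 + 3 - 75 = 768 min
768 = 0·1440 + 768; 768 = 12·60 + 48 → 12:48, same day
→ 2021-08-09 12:48 ZEN

2021-08-09 12:48 ZEN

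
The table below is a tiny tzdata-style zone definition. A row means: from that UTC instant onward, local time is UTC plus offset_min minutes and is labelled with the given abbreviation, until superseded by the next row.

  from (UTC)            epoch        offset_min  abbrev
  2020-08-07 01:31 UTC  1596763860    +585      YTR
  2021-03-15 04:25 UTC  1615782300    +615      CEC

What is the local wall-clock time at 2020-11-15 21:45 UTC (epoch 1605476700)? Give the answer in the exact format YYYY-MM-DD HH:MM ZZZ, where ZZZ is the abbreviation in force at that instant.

Query: 2020-11-15 21:45 UTC
Rule 1/2 (YTR, +09:45): 2020-08-07 01:31 UTC ≤ query < 2021-03-15 04:25 UTC
21·60 + 45 + 585 = 1890 min
1890 = 1·1440 + 450; 450 = 7·60 + 30 → 07:30, 2020-11-15 + 1 day = 2020-11-16
→ 2020-11-16 07:30 YTR

2020-11-16 07:30 YTR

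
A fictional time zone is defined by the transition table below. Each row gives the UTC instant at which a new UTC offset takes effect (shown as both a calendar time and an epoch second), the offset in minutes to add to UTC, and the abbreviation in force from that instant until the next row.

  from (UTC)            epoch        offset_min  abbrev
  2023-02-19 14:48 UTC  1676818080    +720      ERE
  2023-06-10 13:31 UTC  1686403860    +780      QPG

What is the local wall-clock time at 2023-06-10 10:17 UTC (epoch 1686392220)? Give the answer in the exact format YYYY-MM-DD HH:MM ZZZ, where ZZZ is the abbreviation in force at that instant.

Query: 2023-06-10 10:17 UTC
Rule 1/2 (ERE, +12:00): 2023-02-19 14:48 UTC ≤ query < 2023-06-10 13:31 UTC
10·60 + 17 + 720 = 1337 min
1337 = 0·1440 + 1337; 1337 = 22·60 + 17 → 22:17, same day
→ 2023-06-10 22:17 ERE

2023-06-10 22:17 ERE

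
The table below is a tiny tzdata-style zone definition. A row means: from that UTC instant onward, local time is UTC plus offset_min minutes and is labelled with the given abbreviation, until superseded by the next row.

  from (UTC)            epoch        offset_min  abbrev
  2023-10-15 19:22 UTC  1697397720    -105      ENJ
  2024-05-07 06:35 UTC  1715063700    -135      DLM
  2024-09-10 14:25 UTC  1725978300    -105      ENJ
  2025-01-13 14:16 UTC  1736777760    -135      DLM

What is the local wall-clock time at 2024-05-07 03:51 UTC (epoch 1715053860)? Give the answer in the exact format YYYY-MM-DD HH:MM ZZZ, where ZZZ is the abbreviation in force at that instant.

2024-05-07 02:06 ENJ

Query: 2024-05-07 03:51 UTC
Rule 1/4 (ENJ, -01:45): 2023-10-15 19:22 UTC ≤ query < 2024-05-07 06:35 UTC
3·60 + 51 - 105 = 126 min
126 = 0·1440 + 126; 126 = 2·60 + 6 → 02:06, same day
→ 2024-05-07 02:06 ENJ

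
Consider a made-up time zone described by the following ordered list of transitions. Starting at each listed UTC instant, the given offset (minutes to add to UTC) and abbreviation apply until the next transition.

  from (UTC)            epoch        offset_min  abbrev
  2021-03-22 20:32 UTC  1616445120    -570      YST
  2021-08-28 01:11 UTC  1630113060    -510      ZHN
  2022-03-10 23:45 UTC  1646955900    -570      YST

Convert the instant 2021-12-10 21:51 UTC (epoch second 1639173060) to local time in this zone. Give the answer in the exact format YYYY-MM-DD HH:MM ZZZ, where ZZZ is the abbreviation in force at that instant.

2021-12-10 13:21 ZHN

Query: 2021-12-10 21:51 UTC
Rule 2/3 (ZHN, -08:30): 2021-08-28 01:11 UTC ≤ query < 2022-03-10 23:45 UTC
21·60 + 51 - 510 = 801 min
801 = 0·1440 + 801; 801 = 13·60 + 21 → 13:21, same day
→ 2021-12-10 13:21 ZHN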